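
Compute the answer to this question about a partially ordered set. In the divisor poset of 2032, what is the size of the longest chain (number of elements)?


A chain is a totally ordered subset; we count the number of elements in a maximum chain.
Compute, for each element x, the size of the longest chain ending at x:
  1: 1
  2: 2
  127: 2
  4: 3
  8: 4
  254: 3
  ...
A maximum chain: 1 < 2 < 4 < 8 < 16 < 2032
Number of elements in the longest chain: 6


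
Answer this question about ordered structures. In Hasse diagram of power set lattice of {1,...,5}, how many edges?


A cover relation a -< b holds when a < b with no c strictly between.
Cover relations:
  {} -< {1}
  {} -< {2}
  {} -< {3}
  {} -< {4}
  {} -< {5}
  {1} -< {1,2}
  {1} -< {1,3}
  {1} -< {1,4}
  ...72 more
Total: 80


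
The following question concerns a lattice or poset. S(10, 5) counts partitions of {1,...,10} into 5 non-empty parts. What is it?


S(n,k) = k*S(n-1,k) + S(n-1,k-1).
S(9,5) = 6951, S(9,4) = 7770
S(10,5) = 5*6951 + 7770 = 34755 + 7770
S(10,5) = 42525


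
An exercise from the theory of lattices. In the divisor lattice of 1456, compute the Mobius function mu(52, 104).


In a divisor lattice, mu(a,b) = mu(b/a) where mu is the classical Mobius function.
b/a = 104/52 = 2
Prime factorization of 2: primes [2]
2 is squarefree with 1 prime factor(s), so mu(2) = (-1)^1 = -1


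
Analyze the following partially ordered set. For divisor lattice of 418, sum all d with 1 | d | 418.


Interval [1,418] in divisors of 418: [1, 2, 11, 19, 22, 38, 209, 418]
Sum = 720


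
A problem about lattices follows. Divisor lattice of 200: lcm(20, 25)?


Join=lcm.
gcd(20,25)=5
lcm=100


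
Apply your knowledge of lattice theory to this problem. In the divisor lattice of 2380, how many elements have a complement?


An element a is complemented if some b has a meet b = bottom, a join b = top.
a is complemented iff gcd(a, n/a)=1, i.e. a is a unitary divisor of 2380.
Complemented elements: 1, 4, 5, 7, 17, 20, ... (10 more)
Count: 16


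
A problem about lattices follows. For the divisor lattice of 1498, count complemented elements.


An element a is complemented if some b has a meet b = bottom, a join b = top.
a is complemented iff gcd(a, n/a)=1, i.e. a is a unitary divisor of 1498.
Complemented elements: 1, 2, 7, 14, 107, 214, ... (2 more)
Count: 8


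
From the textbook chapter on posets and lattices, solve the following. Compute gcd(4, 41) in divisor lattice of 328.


In a divisor lattice, meet = gcd (greatest common divisor).
By Euclidean algorithm or factoring: gcd(4,41) = 1


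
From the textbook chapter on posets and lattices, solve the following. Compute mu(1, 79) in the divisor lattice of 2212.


In a divisor lattice, mu(a,b) = mu(b/a) where mu is the classical Mobius function.
b/a = 79/1 = 79
Prime factorization of 79: primes [79]
79 is squarefree with 1 prime factor(s), so mu(79) = (-1)^1 = -1


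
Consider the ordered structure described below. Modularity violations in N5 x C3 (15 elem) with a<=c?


Modular law: if a <= c then a v (b ^ c) = (a v b) ^ c.
Check all triples (a,b,c) with a <= c among 15 elements.
  e.g. a=(a,0), b=(c,0), c=(b,0): lhs=(a,0) != rhs=(b,0)
  e.g. a=(a,0), b=(c,1), c=(b,0): lhs=(a,0) != rhs=(b,0)
Total violating triples: 18


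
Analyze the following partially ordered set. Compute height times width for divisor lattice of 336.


Height = length of longest chain minus 1; width = size of largest antichain.
A maximum chain: 1 | 7 | 21 | 42 | 84 | 168 | 336  (height 6).
A maximum antichain: {4, 6, 14, 21}  (width 4).
Product = 6 * 4 = 24


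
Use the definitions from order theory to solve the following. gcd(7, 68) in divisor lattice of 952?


Meet=gcd.
gcd(7,68)=1


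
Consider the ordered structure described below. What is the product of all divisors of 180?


Divisors of 180: [1, 2, 3, 4, 5, 6, 9, 10, 12, 15, 18, 20, 30, 36, 45, 60, 90, 180]
Product = n^(d(n)/2) = 180^(18/2)
Product = 198359290368000000000


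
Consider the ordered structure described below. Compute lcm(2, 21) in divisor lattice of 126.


In a divisor lattice, join = lcm (least common multiple).
gcd(2,21) = 1
lcm(2,21) = 2*21/gcd = 42/1 = 42


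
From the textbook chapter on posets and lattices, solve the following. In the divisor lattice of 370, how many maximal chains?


A maximal chain goes from the minimum element to a maximal element via cover relations.
Counting all min-to-max paths in the cover graph.
Total maximal chains: 6


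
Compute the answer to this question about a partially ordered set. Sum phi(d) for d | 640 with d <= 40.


Divisors of 640 up to 40: [1, 2, 4, 5, 8, 10, 16, 20, 32, 40]
phi values: [1, 1, 2, 4, 4, 4, 8, 8, 16, 16]
Sum = 64


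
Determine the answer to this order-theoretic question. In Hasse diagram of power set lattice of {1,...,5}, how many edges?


A cover relation a -< b holds when a < b with no c strictly between.
Cover relations:
  {} -< {1}
  {} -< {2}
  {} -< {3}
  {} -< {4}
  {} -< {5}
  {1} -< {1,2}
  {1} -< {1,3}
  {1} -< {1,4}
  ...72 more
Total: 80


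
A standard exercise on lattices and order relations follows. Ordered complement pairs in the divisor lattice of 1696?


Complement pair (a,b): a meet b = bottom, a join b = top.
Here: gcd(a,b)=1 and lcm(a,b)=1696, i.e. a*b=1696 with a,b coprime.
Pairs found: (1,1696), (32,53), (53,32), (1696,1)
Total ordered pairs: 4


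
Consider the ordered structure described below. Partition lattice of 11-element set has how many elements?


B(n) = number of set partitions of an n-element set.
B(n) satisfies the recurrence: B(n+1) = sum_k C(n,k)*B(k).
B(11) = 678570


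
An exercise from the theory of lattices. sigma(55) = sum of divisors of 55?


sigma(n) = sum of divisors.
Divisors of 55: [1, 5, 11, 55]
Sum = 72


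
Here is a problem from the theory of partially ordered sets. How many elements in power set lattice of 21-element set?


Power set = 2^n.
2^21 = 2097152


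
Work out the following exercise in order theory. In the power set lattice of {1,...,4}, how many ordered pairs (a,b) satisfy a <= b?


The order relation is {(a,b) : a <= b}, reflexive so it includes (a,a).
Examples: ({},{}), ({},{1,2}), ({},{1,2,3}), ({},{1,2,3,4}), ({},{1,2,4}), ...
Total ordered pairs: 81


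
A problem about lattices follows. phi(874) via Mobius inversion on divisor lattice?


phi(n) = n * prod_{p|n} (1 - 1/p).
Prime divisors of 874: [2, 19, 23]
phi(874) = 874 * (1 - 1/2) * (1 - 1/19) * (1 - 1/23)
phi(874) = 396


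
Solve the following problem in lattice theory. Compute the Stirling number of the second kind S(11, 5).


S(n,k) = k*S(n-1,k) + S(n-1,k-1).
S(10,5) = 42525, S(10,4) = 34105
S(11,5) = 5*42525 + 34105 = 212625 + 34105
S(11,5) = 246730


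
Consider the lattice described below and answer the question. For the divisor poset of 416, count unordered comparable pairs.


A comparable pair {a,b} has a < b or b < a in the order.
Count unordered pairs where one element is strictly below the other.
Examples: {1,2}, {1,4}, {1,8}, {1,13}, ...
Total comparable pairs: 51


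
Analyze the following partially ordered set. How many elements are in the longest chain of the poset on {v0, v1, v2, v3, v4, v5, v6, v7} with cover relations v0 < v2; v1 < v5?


A chain is a totally ordered subset; we count the number of elements in a maximum chain.
Compute, for each element x, the size of the longest chain ending at x:
  v0: 1
  v1: 1
  v3: 1
  v4: 1
  v6: 1
  v7: 1
  ...
A maximum chain: v0 < v2
Number of elements in the longest chain: 2


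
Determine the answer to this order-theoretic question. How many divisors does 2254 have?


Divisors of 2254: [1, 2, 7, 14, 23, 46, 49, 98, 161, 322, 1127, 2254]
Count: 12


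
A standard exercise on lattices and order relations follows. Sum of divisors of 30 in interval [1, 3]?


Interval [1,3] in divisors of 30: [1, 3]
Sum = 4


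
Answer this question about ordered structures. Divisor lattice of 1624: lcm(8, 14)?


Join=lcm.
gcd(8,14)=2
lcm=56


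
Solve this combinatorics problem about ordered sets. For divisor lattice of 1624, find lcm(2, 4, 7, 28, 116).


In a divisor lattice, join = lcm (least common multiple).
Compute lcm iteratively: start with first element, then lcm(current, next).
Elements: [2, 4, 7, 28, 116]
lcm(2,4) = 4
lcm(4,7) = 28
lcm(28,28) = 28
lcm(28,116) = 812
Final lcm = 812


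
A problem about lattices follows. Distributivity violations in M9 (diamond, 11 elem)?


Distributive law: a ^ (b v c) = (a ^ b) v (a ^ c).
Check all 11^3 = 1331 ordered triples (a,b,c).
  e.g. a=a1, b=a2, c=a3: lhs=a1 != rhs=0
  e.g. a=a1, b=a2, c=a4: lhs=a1 != rhs=0
Total violating triples: 504


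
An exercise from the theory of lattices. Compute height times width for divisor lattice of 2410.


Height = length of longest chain minus 1; width = size of largest antichain.
A maximum chain: 1 | 241 | 1205 | 2410  (height 3).
A maximum antichain: {2, 5, 241}  (width 3).
Product = 3 * 3 = 9


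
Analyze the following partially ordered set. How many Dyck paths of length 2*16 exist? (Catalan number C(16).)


C(n) = C(2n, n) / (n+1).
C(32, 16) = 601080390
C(16) = 601080390 / 17 = 35357670


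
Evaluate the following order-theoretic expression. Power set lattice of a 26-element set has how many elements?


Power set = 2^n.
2^26 = 67108864


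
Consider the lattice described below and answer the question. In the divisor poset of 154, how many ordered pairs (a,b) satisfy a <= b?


The order relation is {(a,b) : a <= b}, reflexive so it includes (a,a).
Examples: (1,1), (1,11), (1,14), (1,154), (1,2), ...
Total ordered pairs: 27


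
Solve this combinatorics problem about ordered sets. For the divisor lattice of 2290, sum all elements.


sigma(n) = sum of divisors.
Divisors of 2290: [1, 2, 5, 10, 229, 458, 1145, 2290]
Sum = 4140


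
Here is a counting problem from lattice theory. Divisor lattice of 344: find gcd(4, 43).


In a divisor lattice, meet = gcd (greatest common divisor).
By Euclidean algorithm or factoring: gcd(4,43) = 1


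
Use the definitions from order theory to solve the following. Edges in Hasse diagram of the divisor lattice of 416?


A cover relation a -< b holds when a < b with no c strictly between.
Cover relations:
  1 -< 2
  1 -< 13
  2 -< 4
  2 -< 26
  4 -< 8
  4 -< 52
  8 -< 16
  8 -< 104
  ...8 more
Total: 16


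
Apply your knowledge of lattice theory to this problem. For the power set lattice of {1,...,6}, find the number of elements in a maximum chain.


A chain is a totally ordered subset; we count the number of elements in a maximum chain.
Compute, for each element x, the size of the longest chain ending at x:
  {}: 1
  {1}: 2
  {2}: 2
  {3}: 2
  {4}: 2
  {5}: 2
  ...
A maximum chain: {} < {1} < {1,2} < {1,2,3} < {1,2,3,4} < {1,2,3,4,5} < {1,2,3,4,5,6}
Number of elements in the longest chain: 7


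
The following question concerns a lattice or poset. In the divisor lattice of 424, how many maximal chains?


A maximal chain goes from the minimum element to a maximal element via cover relations.
Counting all min-to-max paths in the cover graph.
Total maximal chains: 4


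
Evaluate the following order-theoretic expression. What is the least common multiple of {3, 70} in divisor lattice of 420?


In a divisor lattice, join = lcm (least common multiple).
Compute lcm iteratively: start with first element, then lcm(current, next).
Elements: [3, 70]
lcm(3,70) = 210
Final lcm = 210


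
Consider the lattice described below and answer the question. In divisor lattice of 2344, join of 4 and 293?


In a divisor lattice, join = lcm (least common multiple).
gcd(4,293) = 1
lcm(4,293) = 4*293/gcd = 1172/1 = 1172


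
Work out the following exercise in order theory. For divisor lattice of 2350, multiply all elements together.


Divisors of 2350: [1, 2, 5, 10, 25, 47, 50, 94, 235, 470, 1175, 2350]
Product = n^(d(n)/2) = 2350^(12/2)
Product = 168425239515625000000


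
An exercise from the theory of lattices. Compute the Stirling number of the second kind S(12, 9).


S(n,k) = k*S(n-1,k) + S(n-1,k-1).
S(11,9) = 1155, S(11,8) = 11880
S(12,9) = 9*1155 + 11880 = 10395 + 11880
S(12,9) = 22275


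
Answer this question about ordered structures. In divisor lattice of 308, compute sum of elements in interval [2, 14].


Interval [2,14] in divisors of 308: [2, 14]
Sum = 16


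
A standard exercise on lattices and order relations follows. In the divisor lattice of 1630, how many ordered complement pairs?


Complement pair (a,b): a meet b = bottom, a join b = top.
Here: gcd(a,b)=1 and lcm(a,b)=1630, i.e. a*b=1630 with a,b coprime.
Pairs found: (1,1630), (2,815), (5,326), (10,163), ... (4 more)
Total ordered pairs: 8


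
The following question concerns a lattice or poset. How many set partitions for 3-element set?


B(n) = number of set partitions of an n-element set.
B(n) satisfies the recurrence: B(n+1) = sum_k C(n,k)*B(k).
B(3) = 5


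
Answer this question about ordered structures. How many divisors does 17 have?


Divisors of 17: [1, 17]
Count: 2


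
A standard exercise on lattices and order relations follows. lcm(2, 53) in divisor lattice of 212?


Join=lcm.
gcd(2,53)=1
lcm=106


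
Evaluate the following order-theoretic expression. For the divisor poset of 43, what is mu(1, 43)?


In a divisor lattice, mu(a,b) = mu(b/a) where mu is the classical Mobius function.
b/a = 43/1 = 43
Prime factorization of 43: primes [43]
43 is squarefree with 1 prime factor(s), so mu(43) = (-1)^1 = -1


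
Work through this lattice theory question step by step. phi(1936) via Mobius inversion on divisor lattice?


phi(n) = n * prod_{p|n} (1 - 1/p).
Prime divisors of 1936: [2, 11]
phi(1936) = 1936 * (1 - 1/2) * (1 - 1/11)
phi(1936) = 880


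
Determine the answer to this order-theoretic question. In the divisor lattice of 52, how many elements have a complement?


An element a is complemented if some b has a meet b = bottom, a join b = top.
a is complemented iff gcd(a, n/a)=1, i.e. a is a unitary divisor of 52.
Complemented elements: 1, 4, 13, 52
Count: 4


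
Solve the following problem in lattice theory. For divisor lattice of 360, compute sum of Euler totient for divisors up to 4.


Divisors of 360 up to 4: [1, 2, 3, 4]
phi values: [1, 1, 2, 2]
Sum = 6


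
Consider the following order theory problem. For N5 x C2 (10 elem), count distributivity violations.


Distributive law: a ^ (b v c) = (a ^ b) v (a ^ c).
Check all 10^3 = 1000 ordered triples (a,b,c).
  e.g. a=(b,0), b=(a,0), c=(c,0): lhs=(b,0) != rhs=(a,0)
  e.g. a=(b,0), b=(a,0), c=(c,1): lhs=(b,0) != rhs=(a,0)
Total violating triples: 16


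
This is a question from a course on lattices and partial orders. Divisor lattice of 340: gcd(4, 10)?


Meet=gcd.
gcd(4,10)=2


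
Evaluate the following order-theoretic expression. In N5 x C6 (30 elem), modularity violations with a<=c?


Modular law: if a <= c then a v (b ^ c) = (a v b) ^ c.
Check all triples (a,b,c) with a <= c among 30 elements.
  e.g. a=(a,0), b=(c,0), c=(b,0): lhs=(a,0) != rhs=(b,0)
  e.g. a=(a,0), b=(c,1), c=(b,0): lhs=(a,0) != rhs=(b,0)
Total violating triples: 126


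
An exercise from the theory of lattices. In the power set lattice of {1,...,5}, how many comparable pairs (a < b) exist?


A comparable pair {a,b} has a < b or b < a in the order.
Count unordered pairs where one element is strictly below the other.
Examples: {{},{1}}, {{},{2}}, {{},{3}}, {{},{4}}, ...
Total comparable pairs: 211


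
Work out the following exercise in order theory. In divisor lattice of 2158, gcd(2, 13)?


Meet=gcd.
gcd(2,13)=1


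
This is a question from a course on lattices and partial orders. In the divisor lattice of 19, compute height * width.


Height = length of longest chain minus 1; width = size of largest antichain.
A maximum chain: 1 | 19  (height 1).
A maximum antichain: {1}  (width 1).
Product = 1 * 1 = 1


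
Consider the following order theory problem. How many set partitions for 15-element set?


B(n) = number of set partitions of an n-element set.
B(n) satisfies the recurrence: B(n+1) = sum_k C(n,k)*B(k).
B(15) = 1382958545


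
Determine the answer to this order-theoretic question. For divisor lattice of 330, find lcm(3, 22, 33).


In a divisor lattice, join = lcm (least common multiple).
Compute lcm iteratively: start with first element, then lcm(current, next).
Elements: [3, 22, 33]
lcm(3,22) = 66
lcm(66,33) = 66
Final lcm = 66


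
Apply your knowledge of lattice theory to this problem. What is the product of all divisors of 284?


Divisors of 284: [1, 2, 4, 71, 142, 284]
Product = n^(d(n)/2) = 284^(6/2)
Product = 22906304


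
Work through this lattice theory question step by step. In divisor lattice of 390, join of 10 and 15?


In a divisor lattice, join = lcm (least common multiple).
gcd(10,15) = 5
lcm(10,15) = 10*15/gcd = 150/5 = 30


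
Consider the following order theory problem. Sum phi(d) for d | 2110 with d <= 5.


Divisors of 2110 up to 5: [1, 2, 5]
phi values: [1, 1, 4]
Sum = 6


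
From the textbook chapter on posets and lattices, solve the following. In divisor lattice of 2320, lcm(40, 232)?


Join=lcm.
gcd(40,232)=8
lcm=1160


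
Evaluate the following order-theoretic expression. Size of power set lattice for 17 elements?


Power set = 2^n.
2^17 = 131072


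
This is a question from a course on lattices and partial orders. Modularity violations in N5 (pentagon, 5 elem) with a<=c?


Modular law: if a <= c then a v (b ^ c) = (a v b) ^ c.
Check all triples (a,b,c) with a <= c among 5 elements.
  e.g. a=a, b=c, c=b: lhs=a != rhs=b
Total violating triples: 1


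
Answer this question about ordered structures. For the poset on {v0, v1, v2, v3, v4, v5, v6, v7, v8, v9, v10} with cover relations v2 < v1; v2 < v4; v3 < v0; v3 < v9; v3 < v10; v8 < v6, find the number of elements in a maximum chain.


A chain is a totally ordered subset; we count the number of elements in a maximum chain.
Compute, for each element x, the size of the longest chain ending at x:
  v2: 1
  v3: 1
  v5: 1
  v7: 1
  v8: 1
  v0: 2
  ...
A maximum chain: v3 < v0
Number of elements in the longest chain: 2


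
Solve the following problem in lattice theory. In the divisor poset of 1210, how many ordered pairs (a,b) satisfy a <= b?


The order relation is {(a,b) : a <= b}, reflexive so it includes (a,a).
Examples: (1,1), (1,10), (1,11), (1,110), (1,121), ...
Total ordered pairs: 54


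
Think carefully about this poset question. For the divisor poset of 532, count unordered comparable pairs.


A comparable pair {a,b} has a < b or b < a in the order.
Count unordered pairs where one element is strictly below the other.
Examples: {1,2}, {1,4}, {1,7}, {1,14}, ...
Total comparable pairs: 42


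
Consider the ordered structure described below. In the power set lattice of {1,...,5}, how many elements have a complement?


An element a is complemented if some b has a meet b = bottom, a join b = top.
every subset A has complement S\A, so all elements are complemented.
Complemented elements: {}, {1}, {2}, {3}, {4}, {5}, ... (26 more)
Count: 32


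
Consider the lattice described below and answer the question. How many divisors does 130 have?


Divisors of 130: [1, 2, 5, 10, 13, 26, 65, 130]
Count: 8


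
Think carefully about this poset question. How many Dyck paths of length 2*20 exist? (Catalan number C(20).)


C(n) = C(2n, n) / (n+1).
C(40, 20) = 137846528820
C(20) = 137846528820 / 21 = 6564120420


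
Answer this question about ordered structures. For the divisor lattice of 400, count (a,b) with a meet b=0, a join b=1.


Complement pair (a,b): a meet b = bottom, a join b = top.
Here: gcd(a,b)=1 and lcm(a,b)=400, i.e. a*b=400 with a,b coprime.
Pairs found: (1,400), (16,25), (25,16), (400,1)
Total ordered pairs: 4


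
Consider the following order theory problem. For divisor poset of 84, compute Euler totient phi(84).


phi(n) = n * prod_{p|n} (1 - 1/p).
Prime divisors of 84: [2, 3, 7]
phi(84) = 84 * (1 - 1/2) * (1 - 1/3) * (1 - 1/7)
phi(84) = 24


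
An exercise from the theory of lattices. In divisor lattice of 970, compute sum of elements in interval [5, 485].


Interval [5,485] in divisors of 970: [5, 485]
Sum = 490


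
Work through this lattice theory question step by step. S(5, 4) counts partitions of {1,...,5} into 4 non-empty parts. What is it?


S(n,k) = k*S(n-1,k) + S(n-1,k-1).
S(4,4) = 1, S(4,3) = 6
S(5,4) = 4*1 + 6 = 4 + 6
S(5,4) = 10


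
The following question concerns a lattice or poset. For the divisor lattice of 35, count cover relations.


A cover relation a -< b holds when a < b with no c strictly between.
Cover relations:
  1 -< 5
  1 -< 7
  5 -< 35
  7 -< 35
Total: 4


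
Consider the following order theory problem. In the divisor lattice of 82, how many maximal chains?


A maximal chain goes from the minimum element to a maximal element via cover relations.
Counting all min-to-max paths in the cover graph.
Total maximal chains: 2


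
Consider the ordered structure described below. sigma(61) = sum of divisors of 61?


sigma(n) = sum of divisors.
Divisors of 61: [1, 61]
Sum = 62


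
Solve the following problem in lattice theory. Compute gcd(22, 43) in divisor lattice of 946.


In a divisor lattice, meet = gcd (greatest common divisor).
By Euclidean algorithm or factoring: gcd(22,43) = 1


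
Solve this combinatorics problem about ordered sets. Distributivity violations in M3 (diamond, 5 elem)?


Distributive law: a ^ (b v c) = (a ^ b) v (a ^ c).
Check all 5^3 = 125 ordered triples (a,b,c).
  e.g. a=a1, b=a2, c=a3: lhs=a1 != rhs=0
  e.g. a=a1, b=a3, c=a2: lhs=a1 != rhs=0
Total violating triples: 6


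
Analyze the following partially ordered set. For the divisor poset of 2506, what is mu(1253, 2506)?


In a divisor lattice, mu(a,b) = mu(b/a) where mu is the classical Mobius function.
b/a = 2506/1253 = 2
Prime factorization of 2: primes [2]
2 is squarefree with 1 prime factor(s), so mu(2) = (-1)^1 = -1


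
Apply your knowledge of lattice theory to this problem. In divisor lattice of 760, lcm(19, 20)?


Join=lcm.
gcd(19,20)=1
lcm=380


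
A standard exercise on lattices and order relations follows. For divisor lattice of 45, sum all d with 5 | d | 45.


Interval [5,45] in divisors of 45: [5, 15, 45]
Sum = 65


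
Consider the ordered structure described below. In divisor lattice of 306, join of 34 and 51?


In a divisor lattice, join = lcm (least common multiple).
gcd(34,51) = 17
lcm(34,51) = 34*51/gcd = 1734/17 = 102


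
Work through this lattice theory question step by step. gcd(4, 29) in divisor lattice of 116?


Meet=gcd.
gcd(4,29)=1


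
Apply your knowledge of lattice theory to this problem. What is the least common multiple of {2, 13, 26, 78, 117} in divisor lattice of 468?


In a divisor lattice, join = lcm (least common multiple).
Compute lcm iteratively: start with first element, then lcm(current, next).
Elements: [2, 13, 26, 78, 117]
lcm(2,13) = 26
lcm(26,26) = 26
lcm(26,78) = 78
lcm(78,117) = 234
Final lcm = 234


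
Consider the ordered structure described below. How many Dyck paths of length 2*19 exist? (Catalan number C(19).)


C(n) = C(2n, n) / (n+1).
C(38, 19) = 35345263800
C(19) = 35345263800 / 20 = 1767263190


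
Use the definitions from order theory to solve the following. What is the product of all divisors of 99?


Divisors of 99: [1, 3, 9, 11, 33, 99]
Product = n^(d(n)/2) = 99^(6/2)
Product = 970299


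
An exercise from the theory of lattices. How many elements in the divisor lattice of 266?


Divisors of 266: [1, 2, 7, 14, 19, 38, 133, 266]
Count: 8


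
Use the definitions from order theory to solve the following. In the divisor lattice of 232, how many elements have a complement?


An element a is complemented if some b has a meet b = bottom, a join b = top.
a is complemented iff gcd(a, n/a)=1, i.e. a is a unitary divisor of 232.
Complemented elements: 1, 8, 29, 232
Count: 4


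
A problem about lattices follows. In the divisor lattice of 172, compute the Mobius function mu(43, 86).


In a divisor lattice, mu(a,b) = mu(b/a) where mu is the classical Mobius function.
b/a = 86/43 = 2
Prime factorization of 2: primes [2]
2 is squarefree with 1 prime factor(s), so mu(2) = (-1)^1 = -1


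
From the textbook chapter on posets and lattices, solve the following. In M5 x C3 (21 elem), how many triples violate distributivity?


Distributive law: a ^ (b v c) = (a ^ b) v (a ^ c).
Check all 21^3 = 9261 ordered triples (a,b,c).
  e.g. a=(a1,0), b=(a2,0), c=(a3,0): lhs=(a1,0) != rhs=(0,0)
  e.g. a=(a1,0), b=(a2,0), c=(a3,1): lhs=(a1,0) != rhs=(0,0)
Total violating triples: 1620


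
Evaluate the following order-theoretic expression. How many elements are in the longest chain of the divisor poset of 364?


A chain is a totally ordered subset; we count the number of elements in a maximum chain.
Compute, for each element x, the size of the longest chain ending at x:
  1: 1
  2: 2
  7: 2
  13: 2
  4: 3
  14: 3
  ...
A maximum chain: 1 < 2 < 4 < 28 < 364
Number of elements in the longest chain: 5


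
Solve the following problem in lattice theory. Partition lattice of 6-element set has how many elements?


B(n) = number of set partitions of an n-element set.
B(n) satisfies the recurrence: B(n+1) = sum_k C(n,k)*B(k).
B(6) = 203


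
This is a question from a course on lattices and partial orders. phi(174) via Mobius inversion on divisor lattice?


phi(n) = n * prod_{p|n} (1 - 1/p).
Prime divisors of 174: [2, 3, 29]
phi(174) = 174 * (1 - 1/2) * (1 - 1/3) * (1 - 1/29)
phi(174) = 56


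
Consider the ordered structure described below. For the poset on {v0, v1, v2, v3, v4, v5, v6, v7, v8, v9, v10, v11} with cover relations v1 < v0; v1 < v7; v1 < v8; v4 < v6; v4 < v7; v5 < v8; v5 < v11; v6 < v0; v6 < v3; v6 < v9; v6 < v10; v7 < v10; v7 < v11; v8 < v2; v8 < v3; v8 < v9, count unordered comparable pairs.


A comparable pair {a,b} has a < b or b < a in the order.
Count unordered pairs where one element is strictly below the other.
Examples: {v0,v1}, {v0,v4}, {v0,v6}, {v1,v2}, ...
Total comparable pairs: 29


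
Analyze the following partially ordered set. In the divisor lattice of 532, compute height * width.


Height = length of longest chain minus 1; width = size of largest antichain.
A maximum chain: 1 | 19 | 133 | 266 | 532  (height 4).
A maximum antichain: {4, 14, 38, 133}  (width 4).
Product = 4 * 4 = 16


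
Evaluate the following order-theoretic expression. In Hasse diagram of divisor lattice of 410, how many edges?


A cover relation a -< b holds when a < b with no c strictly between.
Cover relations:
  1 -< 2
  1 -< 5
  1 -< 41
  2 -< 10
  2 -< 82
  5 -< 10
  5 -< 205
  10 -< 410
  ...4 more
Total: 12


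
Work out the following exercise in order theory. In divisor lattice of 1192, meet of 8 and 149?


In a divisor lattice, meet = gcd (greatest common divisor).
By Euclidean algorithm or factoring: gcd(8,149) = 1


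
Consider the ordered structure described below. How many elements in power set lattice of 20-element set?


Power set = 2^n.
2^20 = 1048576


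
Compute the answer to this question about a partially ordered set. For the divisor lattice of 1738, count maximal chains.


A maximal chain goes from the minimum element to a maximal element via cover relations.
Counting all min-to-max paths in the cover graph.
Total maximal chains: 6


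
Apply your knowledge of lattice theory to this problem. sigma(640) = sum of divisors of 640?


sigma(n) = sum of divisors.
Divisors of 640: [1, 2, 4, 5, 8, 10, 16, 20, 32, 40, 64, 80, 128, 160, 320, 640]
Sum = 1530


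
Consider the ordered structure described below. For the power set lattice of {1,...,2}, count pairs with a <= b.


The order relation is {(a,b) : a <= b}, reflexive so it includes (a,a).
Examples: ({},{}), ({},{1,2}), ({},{1}), ({},{2}), ({1,2},{1,2}), ...
Total ordered pairs: 9


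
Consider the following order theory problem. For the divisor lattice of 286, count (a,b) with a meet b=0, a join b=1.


Complement pair (a,b): a meet b = bottom, a join b = top.
Here: gcd(a,b)=1 and lcm(a,b)=286, i.e. a*b=286 with a,b coprime.
Pairs found: (1,286), (2,143), (11,26), (13,22), ... (4 more)
Total ordered pairs: 8


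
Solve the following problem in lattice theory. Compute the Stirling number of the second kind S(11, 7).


S(n,k) = k*S(n-1,k) + S(n-1,k-1).
S(10,7) = 5880, S(10,6) = 22827
S(11,7) = 7*5880 + 22827 = 41160 + 22827
S(11,7) = 63987


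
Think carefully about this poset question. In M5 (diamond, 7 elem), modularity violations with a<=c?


Modular law: if a <= c then a v (b ^ c) = (a v b) ^ c.
Check all triples (a,b,c) with a <= c among 7 elements.
This lattice is modular (diamonds M_m and their chain-products are modular).
Total violating triples: 0


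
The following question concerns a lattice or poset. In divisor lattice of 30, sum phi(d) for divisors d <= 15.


Divisors of 30 up to 15: [1, 2, 3, 5, 6, 10, 15]
phi values: [1, 1, 2, 4, 2, 4, 8]
Sum = 22


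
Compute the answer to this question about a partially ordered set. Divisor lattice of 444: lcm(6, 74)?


Join=lcm.
gcd(6,74)=2
lcm=222


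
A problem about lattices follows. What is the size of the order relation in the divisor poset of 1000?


The order relation is {(a,b) : a <= b}, reflexive so it includes (a,a).
Examples: (1,1), (1,10), (1,100), (1,1000), (1,125), ...
Total ordered pairs: 100


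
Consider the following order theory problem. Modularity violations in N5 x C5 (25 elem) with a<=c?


Modular law: if a <= c then a v (b ^ c) = (a v b) ^ c.
Check all triples (a,b,c) with a <= c among 25 elements.
  e.g. a=(a,0), b=(c,0), c=(b,0): lhs=(a,0) != rhs=(b,0)
  e.g. a=(a,0), b=(c,1), c=(b,0): lhs=(a,0) != rhs=(b,0)
Total violating triples: 75


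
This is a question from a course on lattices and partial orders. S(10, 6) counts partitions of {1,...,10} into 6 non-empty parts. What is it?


S(n,k) = k*S(n-1,k) + S(n-1,k-1).
S(9,6) = 2646, S(9,5) = 6951
S(10,6) = 6*2646 + 6951 = 15876 + 6951
S(10,6) = 22827


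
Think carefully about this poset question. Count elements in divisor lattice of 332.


Divisors of 332: [1, 2, 4, 83, 166, 332]
Count: 6


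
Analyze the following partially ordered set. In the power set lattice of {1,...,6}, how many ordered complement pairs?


Complement pair (a,b): a meet b = bottom, a join b = top.
Here: A intersect B = {} and A union B = {1,...,6}.
Pairs found: ({},{1,2,3,4,5,6}), ({1},{2,3,4,5,6}), ({2},{1,3,4,5,6}), ({3},{1,2,4,5,6}), ... (60 more)
Total ordered pairs: 64


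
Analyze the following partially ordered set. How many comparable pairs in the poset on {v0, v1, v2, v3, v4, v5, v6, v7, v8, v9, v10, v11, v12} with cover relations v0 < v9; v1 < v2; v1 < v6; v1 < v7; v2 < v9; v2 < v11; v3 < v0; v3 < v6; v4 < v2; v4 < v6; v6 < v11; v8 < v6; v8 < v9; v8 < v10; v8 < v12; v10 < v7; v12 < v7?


A comparable pair {a,b} has a < b or b < a in the order.
Count unordered pairs where one element is strictly below the other.
Examples: {v0,v3}, {v0,v9}, {v1,v2}, {v1,v6}, ...
Total comparable pairs: 25


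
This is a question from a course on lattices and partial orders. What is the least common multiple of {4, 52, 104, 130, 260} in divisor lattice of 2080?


In a divisor lattice, join = lcm (least common multiple).
Compute lcm iteratively: start with first element, then lcm(current, next).
Elements: [4, 52, 104, 130, 260]
lcm(4,52) = 52
lcm(52,104) = 104
lcm(104,130) = 520
lcm(520,260) = 520
Final lcm = 520


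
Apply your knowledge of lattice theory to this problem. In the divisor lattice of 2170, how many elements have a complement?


An element a is complemented if some b has a meet b = bottom, a join b = top.
a is complemented iff gcd(a, n/a)=1, i.e. a is a unitary divisor of 2170.
Complemented elements: 1, 2, 5, 7, 10, 14, ... (10 more)
Count: 16


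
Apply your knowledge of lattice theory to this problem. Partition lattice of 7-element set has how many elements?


B(n) = number of set partitions of an n-element set.
B(n) satisfies the recurrence: B(n+1) = sum_k C(n,k)*B(k).
B(7) = 877


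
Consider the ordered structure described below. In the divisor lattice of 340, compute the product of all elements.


Divisors of 340: [1, 2, 4, 5, 10, 17, 20, 34, 68, 85, 170, 340]
Product = n^(d(n)/2) = 340^(12/2)
Product = 1544804416000000


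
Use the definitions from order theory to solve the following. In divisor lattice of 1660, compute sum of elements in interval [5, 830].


Interval [5,830] in divisors of 1660: [5, 10, 415, 830]
Sum = 1260


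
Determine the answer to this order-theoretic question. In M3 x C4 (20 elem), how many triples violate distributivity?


Distributive law: a ^ (b v c) = (a ^ b) v (a ^ c).
Check all 20^3 = 8000 ordered triples (a,b,c).
  e.g. a=(a1,0), b=(a2,0), c=(a3,0): lhs=(a1,0) != rhs=(0,0)
  e.g. a=(a1,0), b=(a2,0), c=(a3,1): lhs=(a1,0) != rhs=(0,0)
Total violating triples: 384


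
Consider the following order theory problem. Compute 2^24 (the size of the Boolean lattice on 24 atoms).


Power set = 2^n.
2^24 = 16777216


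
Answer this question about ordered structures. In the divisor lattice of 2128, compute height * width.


Height = length of longest chain minus 1; width = size of largest antichain.
A maximum chain: 1 | 19 | 133 | 266 | 532 | 1064 | 2128  (height 6).
A maximum antichain: {4, 14, 38, 133}  (width 4).
Product = 6 * 4 = 24


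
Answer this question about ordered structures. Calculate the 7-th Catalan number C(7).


C(n) = C(2n, n) / (n+1).
C(14, 7) = 3432
C(7) = 3432 / 8 = 429


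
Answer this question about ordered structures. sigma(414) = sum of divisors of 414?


sigma(n) = sum of divisors.
Divisors of 414: [1, 2, 3, 6, 9, 18, 23, 46, 69, 138, 207, 414]
Sum = 936


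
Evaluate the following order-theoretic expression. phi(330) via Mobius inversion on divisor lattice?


phi(n) = n * prod_{p|n} (1 - 1/p).
Prime divisors of 330: [2, 3, 5, 11]
phi(330) = 330 * (1 - 1/2) * (1 - 1/3) * (1 - 1/5) * (1 - 1/11)
phi(330) = 80


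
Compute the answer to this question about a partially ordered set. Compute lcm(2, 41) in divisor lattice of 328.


In a divisor lattice, join = lcm (least common multiple).
gcd(2,41) = 1
lcm(2,41) = 2*41/gcd = 82/1 = 82


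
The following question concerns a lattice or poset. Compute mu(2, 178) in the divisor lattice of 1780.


In a divisor lattice, mu(a,b) = mu(b/a) where mu is the classical Mobius function.
b/a = 178/2 = 89
Prime factorization of 89: primes [89]
89 is squarefree with 1 prime factor(s), so mu(89) = (-1)^1 = -1


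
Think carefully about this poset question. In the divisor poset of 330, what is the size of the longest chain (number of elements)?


A chain is a totally ordered subset; we count the number of elements in a maximum chain.
Compute, for each element x, the size of the longest chain ending at x:
  1: 1
  2: 2
  3: 2
  5: 2
  11: 2
  6: 3
  ...
A maximum chain: 1 < 2 < 6 < 30 < 330
Number of elements in the longest chain: 5


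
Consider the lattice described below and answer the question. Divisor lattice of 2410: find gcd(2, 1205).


In a divisor lattice, meet = gcd (greatest common divisor).
By Euclidean algorithm or factoring: gcd(2,1205) = 1


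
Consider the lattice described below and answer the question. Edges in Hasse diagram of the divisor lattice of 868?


A cover relation a -< b holds when a < b with no c strictly between.
Cover relations:
  1 -< 2
  1 -< 7
  1 -< 31
  2 -< 4
  2 -< 14
  2 -< 62
  4 -< 28
  4 -< 124
  ...12 more
Total: 20


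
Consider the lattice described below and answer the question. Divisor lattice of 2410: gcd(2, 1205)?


Meet=gcd.
gcd(2,1205)=1


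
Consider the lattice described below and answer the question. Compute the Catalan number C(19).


C(n) = C(2n, n) / (n+1).
C(38, 19) = 35345263800
C(19) = 35345263800 / 20 = 1767263190


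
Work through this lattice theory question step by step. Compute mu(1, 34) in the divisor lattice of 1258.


In a divisor lattice, mu(a,b) = mu(b/a) where mu is the classical Mobius function.
b/a = 34/1 = 34
Prime factorization of 34: primes [2, 17]
34 is squarefree with 2 prime factor(s), so mu(34) = (-1)^2 = 1


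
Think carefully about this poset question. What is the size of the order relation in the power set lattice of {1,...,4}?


The order relation is {(a,b) : a <= b}, reflexive so it includes (a,a).
Examples: ({},{}), ({},{1,2}), ({},{1,2,3}), ({},{1,2,3,4}), ({},{1,2,4}), ...
Total ordered pairs: 81


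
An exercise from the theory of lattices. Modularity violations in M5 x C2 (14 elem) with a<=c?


Modular law: if a <= c then a v (b ^ c) = (a v b) ^ c.
Check all triples (a,b,c) with a <= c among 14 elements.
This lattice is modular (diamonds M_m and their chain-products are modular).
Total violating triples: 0


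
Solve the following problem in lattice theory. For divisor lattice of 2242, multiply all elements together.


Divisors of 2242: [1, 2, 19, 38, 59, 118, 1121, 2242]
Product = n^(d(n)/2) = 2242^(8/2)
Product = 25266345646096


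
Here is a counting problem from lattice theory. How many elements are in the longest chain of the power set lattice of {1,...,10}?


A chain is a totally ordered subset; we count the number of elements in a maximum chain.
Compute, for each element x, the size of the longest chain ending at x:
  {}: 1
  {1}: 2
  {2}: 2
  {3}: 2
  {4}: 2
  {5}: 2
  ...
A maximum chain: {} < {1} < {1,2} < {1,2,3} < {1,2,3,4} < {1,2,3,4,5} < {1,2,3,4,5,6} < {1,2,3,4,5,6,7} < {1,2,3,4,5,6,7,8} < {1,2,3,4,5,6,7,8,9} < {1,2,3,4,5,6,7,8,9,10}
Number of elements in the longest chain: 11


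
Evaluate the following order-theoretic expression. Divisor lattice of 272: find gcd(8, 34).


In a divisor lattice, meet = gcd (greatest common divisor).
By Euclidean algorithm or factoring: gcd(8,34) = 2


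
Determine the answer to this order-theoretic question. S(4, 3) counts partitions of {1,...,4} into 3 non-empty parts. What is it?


S(n,k) = k*S(n-1,k) + S(n-1,k-1).
S(3,3) = 1, S(3,2) = 3
S(4,3) = 3*1 + 3 = 3 + 3
S(4,3) = 6


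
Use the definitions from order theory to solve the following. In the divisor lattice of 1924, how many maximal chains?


A maximal chain goes from the minimum element to a maximal element via cover relations.
Counting all min-to-max paths in the cover graph.
Total maximal chains: 12


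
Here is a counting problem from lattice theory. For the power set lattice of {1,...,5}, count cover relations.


A cover relation a -< b holds when a < b with no c strictly between.
Cover relations:
  {} -< {1}
  {} -< {2}
  {} -< {3}
  {} -< {4}
  {} -< {5}
  {1} -< {1,2}
  {1} -< {1,3}
  {1} -< {1,4}
  ...72 more
Total: 80


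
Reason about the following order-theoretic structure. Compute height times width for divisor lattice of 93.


Height = length of longest chain minus 1; width = size of largest antichain.
A maximum chain: 1 | 31 | 93  (height 2).
A maximum antichain: {3, 31}  (width 2).
Product = 2 * 2 = 4


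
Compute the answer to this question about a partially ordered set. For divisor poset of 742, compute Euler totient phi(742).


phi(n) = n * prod_{p|n} (1 - 1/p).
Prime divisors of 742: [2, 7, 53]
phi(742) = 742 * (1 - 1/2) * (1 - 1/7) * (1 - 1/53)
phi(742) = 312


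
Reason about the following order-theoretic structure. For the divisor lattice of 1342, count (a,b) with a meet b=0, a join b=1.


Complement pair (a,b): a meet b = bottom, a join b = top.
Here: gcd(a,b)=1 and lcm(a,b)=1342, i.e. a*b=1342 with a,b coprime.
Pairs found: (1,1342), (2,671), (11,122), (22,61), ... (4 more)
Total ordered pairs: 8
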